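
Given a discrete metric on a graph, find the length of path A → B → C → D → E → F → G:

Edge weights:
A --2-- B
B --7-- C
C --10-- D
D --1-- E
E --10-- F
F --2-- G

Arc length = 2 + 7 + 10 + 1 + 10 + 2 = 32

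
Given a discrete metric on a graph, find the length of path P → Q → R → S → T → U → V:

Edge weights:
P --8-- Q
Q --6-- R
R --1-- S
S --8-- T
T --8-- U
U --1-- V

Arc length = 8 + 6 + 1 + 8 + 8 + 1 = 32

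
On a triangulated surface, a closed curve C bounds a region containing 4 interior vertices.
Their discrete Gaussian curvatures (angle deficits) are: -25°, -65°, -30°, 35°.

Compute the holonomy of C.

Holonomy = total enclosed curvature = (-25°) + (-65°) + (-30°) + 35° = -85°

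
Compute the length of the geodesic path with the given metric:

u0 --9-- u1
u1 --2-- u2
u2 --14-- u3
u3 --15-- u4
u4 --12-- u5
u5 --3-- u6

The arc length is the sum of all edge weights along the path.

Arc length = 9 + 2 + 14 + 15 + 12 + 3 = 55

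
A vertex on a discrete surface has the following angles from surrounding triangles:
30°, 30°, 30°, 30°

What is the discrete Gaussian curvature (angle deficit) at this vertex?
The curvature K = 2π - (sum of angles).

Sum of angles = 120°. K = 360° - 120° = 240°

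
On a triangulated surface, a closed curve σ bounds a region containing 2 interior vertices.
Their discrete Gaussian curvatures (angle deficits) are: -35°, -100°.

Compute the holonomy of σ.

Holonomy = total enclosed curvature = (-35°) + (-100°) = -135°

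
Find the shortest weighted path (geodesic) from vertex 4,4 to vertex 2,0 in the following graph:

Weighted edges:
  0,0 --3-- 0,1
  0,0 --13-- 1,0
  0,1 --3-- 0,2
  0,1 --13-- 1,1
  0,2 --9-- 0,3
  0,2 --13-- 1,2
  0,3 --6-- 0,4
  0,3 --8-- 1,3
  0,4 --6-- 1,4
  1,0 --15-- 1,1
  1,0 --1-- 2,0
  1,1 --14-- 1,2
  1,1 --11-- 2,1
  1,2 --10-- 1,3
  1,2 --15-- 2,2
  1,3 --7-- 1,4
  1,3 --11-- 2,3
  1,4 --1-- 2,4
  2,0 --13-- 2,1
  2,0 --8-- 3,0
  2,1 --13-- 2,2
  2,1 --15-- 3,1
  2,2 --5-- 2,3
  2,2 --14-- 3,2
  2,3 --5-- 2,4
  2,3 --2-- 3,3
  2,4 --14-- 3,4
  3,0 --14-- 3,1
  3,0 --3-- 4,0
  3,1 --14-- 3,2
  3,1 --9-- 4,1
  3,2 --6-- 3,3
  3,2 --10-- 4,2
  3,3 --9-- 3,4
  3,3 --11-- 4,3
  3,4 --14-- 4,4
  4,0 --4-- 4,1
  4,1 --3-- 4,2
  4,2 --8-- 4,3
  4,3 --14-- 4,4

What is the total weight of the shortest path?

Shortest path: 4,4 → 4,3 → 4,2 → 4,1 → 4,0 → 3,0 → 2,0, total weight = 40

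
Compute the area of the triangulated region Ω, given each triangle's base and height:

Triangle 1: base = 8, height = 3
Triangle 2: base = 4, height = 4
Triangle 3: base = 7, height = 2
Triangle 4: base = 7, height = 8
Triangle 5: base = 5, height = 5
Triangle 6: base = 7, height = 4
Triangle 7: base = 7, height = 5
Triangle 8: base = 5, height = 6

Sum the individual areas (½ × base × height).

(1/2)×8×3 + (1/2)×4×4 + (1/2)×7×2 + (1/2)×7×8 + (1/2)×5×5 + (1/2)×7×4 + (1/2)×7×5 + (1/2)×5×6 = 114.0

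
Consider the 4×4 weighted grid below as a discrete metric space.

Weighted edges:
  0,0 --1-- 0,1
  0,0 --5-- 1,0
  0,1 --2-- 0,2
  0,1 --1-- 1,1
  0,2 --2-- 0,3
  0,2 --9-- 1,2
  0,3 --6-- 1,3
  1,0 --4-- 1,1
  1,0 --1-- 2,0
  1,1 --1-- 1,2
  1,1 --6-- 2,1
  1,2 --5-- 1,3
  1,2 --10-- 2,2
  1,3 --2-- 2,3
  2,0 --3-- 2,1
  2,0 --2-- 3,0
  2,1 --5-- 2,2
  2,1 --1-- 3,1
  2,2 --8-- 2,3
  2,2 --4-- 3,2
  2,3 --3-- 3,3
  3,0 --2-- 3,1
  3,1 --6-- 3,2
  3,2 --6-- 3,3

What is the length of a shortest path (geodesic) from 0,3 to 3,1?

Shortest path: 0,3 → 0,2 → 0,1 → 1,1 → 2,1 → 3,1, total weight = 12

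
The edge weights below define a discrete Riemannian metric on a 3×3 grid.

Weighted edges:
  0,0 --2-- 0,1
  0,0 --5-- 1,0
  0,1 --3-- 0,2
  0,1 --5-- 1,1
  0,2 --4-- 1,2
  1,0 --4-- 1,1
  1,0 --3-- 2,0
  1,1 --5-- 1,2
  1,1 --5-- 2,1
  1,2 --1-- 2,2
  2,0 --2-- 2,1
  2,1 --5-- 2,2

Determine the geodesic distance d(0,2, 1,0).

Shortest path: 0,2 → 0,1 → 0,0 → 1,0, total weight = 10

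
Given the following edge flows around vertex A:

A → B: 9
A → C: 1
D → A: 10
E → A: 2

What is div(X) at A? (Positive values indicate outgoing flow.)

Divergence = sum of outgoing flows = 9 + 1 + (-10) + (-2) = -2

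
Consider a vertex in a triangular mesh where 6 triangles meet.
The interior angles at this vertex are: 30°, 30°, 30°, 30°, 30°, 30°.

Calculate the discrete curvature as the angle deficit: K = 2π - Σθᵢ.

Sum of angles = 180°. K = 360° - 180° = 180° = π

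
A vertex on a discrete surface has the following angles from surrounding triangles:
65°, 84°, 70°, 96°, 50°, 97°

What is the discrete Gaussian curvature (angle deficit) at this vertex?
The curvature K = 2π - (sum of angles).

Sum of angles = 462°. K = 360° - 462° = -102° = -17π/30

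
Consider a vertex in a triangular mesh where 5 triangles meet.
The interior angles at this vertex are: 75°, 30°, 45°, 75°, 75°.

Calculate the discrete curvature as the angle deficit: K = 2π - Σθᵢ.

Sum of angles = 300°. K = 360° - 300° = 60°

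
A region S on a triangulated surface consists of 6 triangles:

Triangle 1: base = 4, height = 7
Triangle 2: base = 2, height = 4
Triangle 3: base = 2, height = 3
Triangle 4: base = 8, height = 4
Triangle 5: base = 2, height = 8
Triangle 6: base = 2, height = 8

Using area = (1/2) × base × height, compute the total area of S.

(1/2)×4×7 + (1/2)×2×4 + (1/2)×2×3 + (1/2)×8×4 + (1/2)×2×8 + (1/2)×2×8 = 53.0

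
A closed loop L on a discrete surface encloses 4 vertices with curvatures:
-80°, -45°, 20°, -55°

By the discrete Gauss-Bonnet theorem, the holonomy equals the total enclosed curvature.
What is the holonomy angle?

Holonomy = total enclosed curvature = (-80°) + (-45°) + 20° + (-55°) = -160°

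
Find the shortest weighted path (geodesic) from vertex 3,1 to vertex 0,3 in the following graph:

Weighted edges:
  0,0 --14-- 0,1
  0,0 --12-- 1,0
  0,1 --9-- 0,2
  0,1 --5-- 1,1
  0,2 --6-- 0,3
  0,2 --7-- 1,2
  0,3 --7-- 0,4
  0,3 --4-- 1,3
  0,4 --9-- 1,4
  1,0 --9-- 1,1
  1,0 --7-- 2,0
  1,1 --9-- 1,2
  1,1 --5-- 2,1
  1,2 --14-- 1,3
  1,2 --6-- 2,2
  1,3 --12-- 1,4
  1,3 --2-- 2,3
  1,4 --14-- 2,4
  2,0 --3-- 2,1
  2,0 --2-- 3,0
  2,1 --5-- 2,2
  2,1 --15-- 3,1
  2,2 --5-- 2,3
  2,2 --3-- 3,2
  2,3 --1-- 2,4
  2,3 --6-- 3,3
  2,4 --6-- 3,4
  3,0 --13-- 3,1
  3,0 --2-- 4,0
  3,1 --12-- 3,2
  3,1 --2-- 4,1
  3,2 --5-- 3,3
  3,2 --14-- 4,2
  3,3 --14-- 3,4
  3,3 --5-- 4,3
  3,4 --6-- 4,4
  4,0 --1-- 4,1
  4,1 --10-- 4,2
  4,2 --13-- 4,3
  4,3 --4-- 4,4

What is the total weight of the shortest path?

Shortest path: 3,1 → 4,1 → 4,0 → 3,0 → 2,0 → 2,1 → 2,2 → 2,3 → 1,3 → 0,3, total weight = 26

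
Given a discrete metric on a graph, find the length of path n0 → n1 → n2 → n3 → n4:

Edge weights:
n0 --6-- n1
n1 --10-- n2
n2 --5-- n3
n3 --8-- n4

Arc length = 6 + 10 + 5 + 8 = 29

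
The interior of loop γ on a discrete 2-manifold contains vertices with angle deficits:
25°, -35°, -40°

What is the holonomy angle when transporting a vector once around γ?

Holonomy = total enclosed curvature = 25° + (-35°) + (-40°) = -50°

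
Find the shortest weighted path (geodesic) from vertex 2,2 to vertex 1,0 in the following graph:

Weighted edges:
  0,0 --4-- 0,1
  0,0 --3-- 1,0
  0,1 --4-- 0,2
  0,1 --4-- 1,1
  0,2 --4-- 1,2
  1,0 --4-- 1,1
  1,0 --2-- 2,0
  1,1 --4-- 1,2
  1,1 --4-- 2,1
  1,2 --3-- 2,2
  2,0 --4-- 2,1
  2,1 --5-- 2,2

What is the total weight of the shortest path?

Shortest path: 2,2 → 1,2 → 1,1 → 1,0, total weight = 11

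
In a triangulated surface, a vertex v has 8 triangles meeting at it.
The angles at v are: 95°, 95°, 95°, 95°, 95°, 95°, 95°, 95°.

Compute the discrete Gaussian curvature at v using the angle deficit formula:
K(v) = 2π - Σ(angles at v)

Sum of angles = 760°. K = 360° - 760° = -400° = -20π/9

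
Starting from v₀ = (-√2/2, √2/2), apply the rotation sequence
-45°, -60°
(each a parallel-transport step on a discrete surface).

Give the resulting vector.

Total rotation: (-45°) + (-60°) = -105°. Final vector: (0.8660, 0.5000)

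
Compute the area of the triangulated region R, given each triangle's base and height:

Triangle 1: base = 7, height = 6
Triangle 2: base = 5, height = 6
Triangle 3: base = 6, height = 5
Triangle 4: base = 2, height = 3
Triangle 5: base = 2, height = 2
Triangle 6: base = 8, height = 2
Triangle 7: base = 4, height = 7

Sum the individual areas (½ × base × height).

(1/2)×7×6 + (1/2)×5×6 + (1/2)×6×5 + (1/2)×2×3 + (1/2)×2×2 + (1/2)×8×2 + (1/2)×4×7 = 78.0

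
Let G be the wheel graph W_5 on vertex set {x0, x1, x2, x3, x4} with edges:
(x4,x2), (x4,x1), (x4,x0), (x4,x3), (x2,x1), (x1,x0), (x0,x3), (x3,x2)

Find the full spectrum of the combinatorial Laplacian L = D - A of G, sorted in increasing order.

The wheel W_5 is the join K_1 ∨ C_4 (a hub joined to every vertex of a cycle of length 4). For a join G ∨ H (G on p vertices, H on q vertices) the Laplacian spectrum is 0, p+q, the eigenvalues of L(G) other than one 0 each shifted by +q, and the eigenvalues of L(H) other than one 0 each shifted by +p. With G = K_1 (p = 1, nothing left after dropping its 0) and H = C_4 (q = 4, eigenvalues 2 − 2cos(2πk/4), k = 0, …, 3; drop k = 0), the spectrum of W_5 is 0, 5, and 1 + (2 − 2cos(2πk/4)) = 3 − 2cos(2πk/4) for k = 1, …, 3:
k=1: 3 − 2cos(π/2) = 3.0; k=2: 3 − 2cos(π) = 5.0; k=3: 3 − 2cos(3π/2) = 3.0.
Laplacian eigenvalues (increasing order): [0.0, 3.0, 3.0, 5.0, 5.0]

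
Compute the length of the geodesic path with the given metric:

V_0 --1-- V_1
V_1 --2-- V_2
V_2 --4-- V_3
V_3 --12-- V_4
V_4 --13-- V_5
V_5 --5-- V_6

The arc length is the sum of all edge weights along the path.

Arc length = 1 + 2 + 4 + 12 + 13 + 5 = 37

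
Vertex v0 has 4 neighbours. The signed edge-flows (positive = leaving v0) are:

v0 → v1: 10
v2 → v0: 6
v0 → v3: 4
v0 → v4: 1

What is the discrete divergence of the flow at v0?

Divergence = sum of outgoing flows = 10 + (-6) + 4 + 1 = 9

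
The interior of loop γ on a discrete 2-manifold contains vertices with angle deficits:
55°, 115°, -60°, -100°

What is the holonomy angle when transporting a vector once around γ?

Holonomy = total enclosed curvature = 55° + 115° + (-60°) + (-100°) = 10°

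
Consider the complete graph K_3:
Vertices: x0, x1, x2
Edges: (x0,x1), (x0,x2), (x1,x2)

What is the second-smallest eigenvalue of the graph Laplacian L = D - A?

For the complete graph K_n, L = nI − J (J = all-ones matrix). J has eigenvalues n (once, eigenvector 𝟙) and 0 (multiplicity n−1), so L has eigenvalues 0 (once) and n (multiplicity n−1). Here n = 3: eigenvalue 0 once and 3 with multiplicity 2.
Laplacian eigenvalues: [0.0, 3.0, 3.0]. Algebraic connectivity (smallest non-zero eigenvalue) = 3.0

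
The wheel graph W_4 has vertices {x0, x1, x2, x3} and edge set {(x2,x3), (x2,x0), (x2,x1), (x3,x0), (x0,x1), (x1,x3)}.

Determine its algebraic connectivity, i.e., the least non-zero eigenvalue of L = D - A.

The wheel W_4 is the join K_1 ∨ C_3 (a hub joined to every vertex of a cycle of length 3). For a join G ∨ H (G on p vertices, H on q vertices) the Laplacian spectrum is 0, p+q, the eigenvalues of L(G) other than one 0 each shifted by +q, and the eigenvalues of L(H) other than one 0 each shifted by +p. With G = K_1 (p = 1, nothing left after dropping its 0) and H = C_3 (q = 3, eigenvalues 2 − 2cos(2πk/3), k = 0, …, 2; drop k = 0), the spectrum of W_4 is 0, 4, and 1 + (2 − 2cos(2πk/3)) = 3 − 2cos(2πk/3) for k = 1, …, 2:
k=1: 3 − 2cos(2π/3) = 4.0; k=2: 3 − 2cos(4π/3) = 4.0.
Laplacian eigenvalues: [0.0, 4.0, 4.0, 4.0]. Algebraic connectivity (smallest non-zero eigenvalue) = 4.0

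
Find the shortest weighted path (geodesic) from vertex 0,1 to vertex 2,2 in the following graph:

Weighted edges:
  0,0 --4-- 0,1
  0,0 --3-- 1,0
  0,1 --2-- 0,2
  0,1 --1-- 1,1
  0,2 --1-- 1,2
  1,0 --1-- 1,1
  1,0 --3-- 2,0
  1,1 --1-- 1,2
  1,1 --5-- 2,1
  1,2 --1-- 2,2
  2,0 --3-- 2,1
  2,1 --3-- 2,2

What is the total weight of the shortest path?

Shortest path: 0,1 → 1,1 → 1,2 → 2,2, total weight = 3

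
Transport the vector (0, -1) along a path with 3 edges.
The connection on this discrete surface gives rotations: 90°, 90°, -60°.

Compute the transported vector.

Total rotation: 90° + 90° + (-60°) = 120°. Final vector: (0.8660, 0.5000)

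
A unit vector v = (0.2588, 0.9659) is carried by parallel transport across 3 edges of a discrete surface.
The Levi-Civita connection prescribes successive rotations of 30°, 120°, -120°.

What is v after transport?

Total rotation: 30° + 120° + (-120°) = 30°. Final vector: (-0.2588, 0.9659)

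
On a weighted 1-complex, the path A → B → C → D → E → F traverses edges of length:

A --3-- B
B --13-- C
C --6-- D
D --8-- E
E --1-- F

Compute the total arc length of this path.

Arc length = 3 + 13 + 6 + 8 + 1 = 31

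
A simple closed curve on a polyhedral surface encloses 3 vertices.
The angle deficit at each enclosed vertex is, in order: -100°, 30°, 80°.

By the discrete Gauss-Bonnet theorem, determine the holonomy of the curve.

Holonomy = total enclosed curvature = (-100°) + 30° + 80° = 10°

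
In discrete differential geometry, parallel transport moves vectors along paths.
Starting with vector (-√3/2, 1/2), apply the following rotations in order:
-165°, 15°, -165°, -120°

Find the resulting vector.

Total rotation: (-165°) + 15° + (-165°) + (-120°) = -435° ≡ -75° (mod 360°). Final vector: (0.2588, 0.9659)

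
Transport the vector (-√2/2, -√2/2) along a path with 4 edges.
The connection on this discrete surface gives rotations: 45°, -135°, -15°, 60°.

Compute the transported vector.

Total rotation: 45° + (-135°) + (-15°) + 60° = -45°. Final vector: (-1, 0)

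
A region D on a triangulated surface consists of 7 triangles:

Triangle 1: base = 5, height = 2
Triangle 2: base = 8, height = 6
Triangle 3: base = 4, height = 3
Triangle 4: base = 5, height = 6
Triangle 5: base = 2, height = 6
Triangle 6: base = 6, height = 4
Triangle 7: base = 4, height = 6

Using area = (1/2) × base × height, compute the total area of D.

(1/2)×5×2 + (1/2)×8×6 + (1/2)×4×3 + (1/2)×5×6 + (1/2)×2×6 + (1/2)×6×4 + (1/2)×4×6 = 80.0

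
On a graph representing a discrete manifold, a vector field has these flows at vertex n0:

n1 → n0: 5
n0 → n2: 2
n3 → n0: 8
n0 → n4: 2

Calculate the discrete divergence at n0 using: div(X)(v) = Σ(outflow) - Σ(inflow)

Divergence = sum of outgoing flows = (-5) + 2 + (-8) + 2 = -9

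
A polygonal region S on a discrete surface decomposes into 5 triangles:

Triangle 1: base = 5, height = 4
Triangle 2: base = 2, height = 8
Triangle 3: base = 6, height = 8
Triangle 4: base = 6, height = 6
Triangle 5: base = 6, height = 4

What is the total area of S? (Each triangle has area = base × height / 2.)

(1/2)×5×4 + (1/2)×2×8 + (1/2)×6×8 + (1/2)×6×6 + (1/2)×6×4 = 72.0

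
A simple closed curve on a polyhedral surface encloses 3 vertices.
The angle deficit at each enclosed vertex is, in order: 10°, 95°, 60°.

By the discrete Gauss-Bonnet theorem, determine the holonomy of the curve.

Holonomy = total enclosed curvature = 10° + 95° + 60° = 165°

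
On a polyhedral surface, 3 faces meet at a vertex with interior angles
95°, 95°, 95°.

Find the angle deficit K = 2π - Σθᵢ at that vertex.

Sum of angles = 285°. K = 360° - 285° = 75°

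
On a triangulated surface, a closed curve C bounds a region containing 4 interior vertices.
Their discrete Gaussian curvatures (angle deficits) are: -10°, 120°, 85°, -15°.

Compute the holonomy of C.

Holonomy = total enclosed curvature = (-10°) + 120° + 85° + (-15°) = 180°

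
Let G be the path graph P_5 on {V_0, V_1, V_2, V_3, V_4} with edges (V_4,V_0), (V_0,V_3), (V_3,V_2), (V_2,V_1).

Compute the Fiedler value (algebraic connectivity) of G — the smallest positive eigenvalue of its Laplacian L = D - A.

The path graph P_n has Laplacian eigenvalues λ_k = 2 − 2cos(kπ/n), k = 0, 1, …, n−1. Here n = 5:
k=0: 2 − 2cos(0) = 0.0; k=1: 2 − 2cos(π/5) = 0.382; k=2: 2 − 2cos(2π/5) = 1.382; k=3: 2 − 2cos(3π/5) = 2.618; k=4: 2 − 2cos(4π/5) = 3.618.
Laplacian eigenvalues: [0.0, 0.382, 1.382, 2.618, 3.618]. Algebraic connectivity (smallest non-zero eigenvalue) = 0.382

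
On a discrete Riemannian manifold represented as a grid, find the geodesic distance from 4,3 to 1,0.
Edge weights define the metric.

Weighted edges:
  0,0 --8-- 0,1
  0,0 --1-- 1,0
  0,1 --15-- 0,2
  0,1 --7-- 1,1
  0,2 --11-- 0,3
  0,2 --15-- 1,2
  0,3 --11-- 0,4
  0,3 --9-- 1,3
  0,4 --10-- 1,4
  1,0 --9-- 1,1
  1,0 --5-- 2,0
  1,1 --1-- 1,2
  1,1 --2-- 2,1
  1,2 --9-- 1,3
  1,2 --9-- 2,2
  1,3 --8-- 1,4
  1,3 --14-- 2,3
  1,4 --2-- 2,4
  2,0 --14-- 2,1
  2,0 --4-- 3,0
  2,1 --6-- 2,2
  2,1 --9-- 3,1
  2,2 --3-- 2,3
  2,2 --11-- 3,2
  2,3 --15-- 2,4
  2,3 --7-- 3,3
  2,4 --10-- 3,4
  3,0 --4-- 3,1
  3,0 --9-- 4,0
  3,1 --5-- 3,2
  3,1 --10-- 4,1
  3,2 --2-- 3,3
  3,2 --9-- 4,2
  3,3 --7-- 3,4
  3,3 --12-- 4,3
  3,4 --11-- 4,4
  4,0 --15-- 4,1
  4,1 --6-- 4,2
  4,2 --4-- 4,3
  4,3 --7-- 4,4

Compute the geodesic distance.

Shortest path: 4,3 → 4,2 → 3,2 → 3,1 → 3,0 → 2,0 → 1,0, total weight = 31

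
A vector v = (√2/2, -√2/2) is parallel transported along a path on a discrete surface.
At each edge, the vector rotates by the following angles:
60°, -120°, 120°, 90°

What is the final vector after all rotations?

Total rotation: 60° + (-120°) + 120° + 90° = 150°. Final vector: (-0.2588, 0.9659)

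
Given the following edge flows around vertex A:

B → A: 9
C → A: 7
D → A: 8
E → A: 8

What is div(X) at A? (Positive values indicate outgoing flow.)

Divergence = sum of outgoing flows = (-9) + (-7) + (-8) + (-8) = -32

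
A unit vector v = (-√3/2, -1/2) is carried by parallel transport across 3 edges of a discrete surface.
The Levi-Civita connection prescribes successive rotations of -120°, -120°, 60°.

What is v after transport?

Total rotation: (-120°) + (-120°) + 60° = -180° ≡ 180° (mod 360°). Final vector: (0.8660, 0.5000)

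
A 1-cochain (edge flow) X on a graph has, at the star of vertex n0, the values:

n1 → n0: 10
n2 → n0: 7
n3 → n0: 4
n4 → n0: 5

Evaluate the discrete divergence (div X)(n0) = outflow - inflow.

Divergence = sum of outgoing flows = (-10) + (-7) + (-4) + (-5) = -26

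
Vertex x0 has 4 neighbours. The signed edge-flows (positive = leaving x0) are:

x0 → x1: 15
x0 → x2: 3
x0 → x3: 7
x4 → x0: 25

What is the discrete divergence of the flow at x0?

Divergence = sum of outgoing flows = 15 + 3 + 7 + (-25) = 0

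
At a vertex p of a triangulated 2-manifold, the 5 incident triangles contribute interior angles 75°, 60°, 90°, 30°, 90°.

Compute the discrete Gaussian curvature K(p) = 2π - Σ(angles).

Sum of angles = 345°. K = 360° - 345° = 15°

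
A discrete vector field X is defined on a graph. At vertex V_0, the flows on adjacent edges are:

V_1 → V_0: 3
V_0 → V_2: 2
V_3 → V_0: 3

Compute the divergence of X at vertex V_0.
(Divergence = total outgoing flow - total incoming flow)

Divergence = sum of outgoing flows = (-3) + 2 + (-3) = -4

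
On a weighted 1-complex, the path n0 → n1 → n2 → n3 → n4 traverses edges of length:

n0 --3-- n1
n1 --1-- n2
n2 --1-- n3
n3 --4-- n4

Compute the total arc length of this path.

Arc length = 3 + 1 + 1 + 4 = 9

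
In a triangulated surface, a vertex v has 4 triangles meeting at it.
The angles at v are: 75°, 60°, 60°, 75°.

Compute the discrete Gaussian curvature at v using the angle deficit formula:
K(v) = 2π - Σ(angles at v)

Sum of angles = 270°. K = 360° - 270° = 90° = π/2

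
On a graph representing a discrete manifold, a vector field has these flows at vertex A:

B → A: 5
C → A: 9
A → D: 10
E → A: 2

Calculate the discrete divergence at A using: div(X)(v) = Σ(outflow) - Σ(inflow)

Divergence = sum of outgoing flows = (-5) + (-9) + 10 + (-2) = -6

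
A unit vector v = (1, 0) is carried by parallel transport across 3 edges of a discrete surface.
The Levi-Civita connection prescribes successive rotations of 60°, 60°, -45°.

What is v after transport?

Total rotation: 60° + 60° + (-45°) = 75°. Final vector: (0.2588, 0.9659)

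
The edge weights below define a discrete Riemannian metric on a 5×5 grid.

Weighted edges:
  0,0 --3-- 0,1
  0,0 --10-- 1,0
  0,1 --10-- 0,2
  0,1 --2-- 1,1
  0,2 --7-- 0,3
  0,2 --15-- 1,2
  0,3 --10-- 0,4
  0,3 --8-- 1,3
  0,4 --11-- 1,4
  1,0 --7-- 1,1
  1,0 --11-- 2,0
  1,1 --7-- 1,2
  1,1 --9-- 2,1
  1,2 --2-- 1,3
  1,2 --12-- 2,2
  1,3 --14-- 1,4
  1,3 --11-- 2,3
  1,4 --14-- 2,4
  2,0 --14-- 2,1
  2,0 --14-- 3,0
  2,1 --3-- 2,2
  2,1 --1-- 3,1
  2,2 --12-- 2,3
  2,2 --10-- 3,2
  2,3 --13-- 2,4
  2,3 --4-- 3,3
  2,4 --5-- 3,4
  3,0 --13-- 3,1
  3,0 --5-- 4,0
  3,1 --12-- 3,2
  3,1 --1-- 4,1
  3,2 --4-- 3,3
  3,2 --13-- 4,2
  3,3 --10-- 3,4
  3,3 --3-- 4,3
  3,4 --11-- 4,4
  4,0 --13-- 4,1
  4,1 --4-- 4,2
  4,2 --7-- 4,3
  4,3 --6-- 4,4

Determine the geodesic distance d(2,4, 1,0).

Shortest path: 2,4 → 2,3 → 1,3 → 1,2 → 1,1 → 1,0, total weight = 40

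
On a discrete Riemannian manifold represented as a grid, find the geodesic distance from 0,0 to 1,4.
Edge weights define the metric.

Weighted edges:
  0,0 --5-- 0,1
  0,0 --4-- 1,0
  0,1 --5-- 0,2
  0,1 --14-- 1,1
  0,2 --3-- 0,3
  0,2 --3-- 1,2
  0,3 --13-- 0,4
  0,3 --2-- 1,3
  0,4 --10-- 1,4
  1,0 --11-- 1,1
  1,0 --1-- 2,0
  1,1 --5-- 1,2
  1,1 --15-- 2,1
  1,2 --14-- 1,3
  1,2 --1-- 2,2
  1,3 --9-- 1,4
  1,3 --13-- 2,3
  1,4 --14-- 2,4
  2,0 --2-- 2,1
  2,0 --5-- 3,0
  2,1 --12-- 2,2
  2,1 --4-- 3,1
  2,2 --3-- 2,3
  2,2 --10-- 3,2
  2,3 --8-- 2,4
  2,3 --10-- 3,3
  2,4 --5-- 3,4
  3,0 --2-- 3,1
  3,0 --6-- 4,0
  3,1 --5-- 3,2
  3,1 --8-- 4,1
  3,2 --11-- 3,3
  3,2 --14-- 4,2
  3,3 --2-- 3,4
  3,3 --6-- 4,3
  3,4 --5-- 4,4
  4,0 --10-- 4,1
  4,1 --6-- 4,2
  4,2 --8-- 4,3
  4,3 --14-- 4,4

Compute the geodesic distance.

Shortest path: 0,0 → 0,1 → 0,2 → 0,3 → 1,3 → 1,4, total weight = 24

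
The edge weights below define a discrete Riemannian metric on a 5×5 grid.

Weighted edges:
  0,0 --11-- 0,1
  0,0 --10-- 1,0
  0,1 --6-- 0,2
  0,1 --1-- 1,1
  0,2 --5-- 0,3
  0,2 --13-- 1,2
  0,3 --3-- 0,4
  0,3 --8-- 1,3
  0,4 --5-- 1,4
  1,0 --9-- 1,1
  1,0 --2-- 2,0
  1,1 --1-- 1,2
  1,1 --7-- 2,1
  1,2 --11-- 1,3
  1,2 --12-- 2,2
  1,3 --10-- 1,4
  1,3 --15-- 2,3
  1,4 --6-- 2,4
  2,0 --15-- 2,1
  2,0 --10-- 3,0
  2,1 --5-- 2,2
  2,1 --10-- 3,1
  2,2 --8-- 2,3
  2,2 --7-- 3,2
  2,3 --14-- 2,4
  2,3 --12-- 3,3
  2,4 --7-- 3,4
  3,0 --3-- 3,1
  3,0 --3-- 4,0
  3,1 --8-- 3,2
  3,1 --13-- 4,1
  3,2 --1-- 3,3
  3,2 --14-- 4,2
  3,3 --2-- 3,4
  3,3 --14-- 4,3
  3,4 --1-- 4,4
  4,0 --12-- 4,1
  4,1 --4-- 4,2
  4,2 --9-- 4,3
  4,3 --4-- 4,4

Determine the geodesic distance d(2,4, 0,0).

Shortest path: 2,4 → 1,4 → 0,4 → 0,3 → 0,2 → 0,1 → 0,0, total weight = 36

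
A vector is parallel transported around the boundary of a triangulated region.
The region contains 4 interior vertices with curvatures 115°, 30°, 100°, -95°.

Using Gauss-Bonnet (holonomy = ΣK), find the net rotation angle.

Holonomy = total enclosed curvature = 115° + 30° + 100° + (-95°) = 150°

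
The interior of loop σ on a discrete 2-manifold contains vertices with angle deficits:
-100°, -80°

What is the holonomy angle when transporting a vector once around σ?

Holonomy = total enclosed curvature = (-100°) + (-80°) = -180°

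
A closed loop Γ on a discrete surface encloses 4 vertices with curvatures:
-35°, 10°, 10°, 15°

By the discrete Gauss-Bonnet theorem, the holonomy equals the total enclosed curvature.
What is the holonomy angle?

Holonomy = total enclosed curvature = (-35°) + 10° + 10° + 15° = 0°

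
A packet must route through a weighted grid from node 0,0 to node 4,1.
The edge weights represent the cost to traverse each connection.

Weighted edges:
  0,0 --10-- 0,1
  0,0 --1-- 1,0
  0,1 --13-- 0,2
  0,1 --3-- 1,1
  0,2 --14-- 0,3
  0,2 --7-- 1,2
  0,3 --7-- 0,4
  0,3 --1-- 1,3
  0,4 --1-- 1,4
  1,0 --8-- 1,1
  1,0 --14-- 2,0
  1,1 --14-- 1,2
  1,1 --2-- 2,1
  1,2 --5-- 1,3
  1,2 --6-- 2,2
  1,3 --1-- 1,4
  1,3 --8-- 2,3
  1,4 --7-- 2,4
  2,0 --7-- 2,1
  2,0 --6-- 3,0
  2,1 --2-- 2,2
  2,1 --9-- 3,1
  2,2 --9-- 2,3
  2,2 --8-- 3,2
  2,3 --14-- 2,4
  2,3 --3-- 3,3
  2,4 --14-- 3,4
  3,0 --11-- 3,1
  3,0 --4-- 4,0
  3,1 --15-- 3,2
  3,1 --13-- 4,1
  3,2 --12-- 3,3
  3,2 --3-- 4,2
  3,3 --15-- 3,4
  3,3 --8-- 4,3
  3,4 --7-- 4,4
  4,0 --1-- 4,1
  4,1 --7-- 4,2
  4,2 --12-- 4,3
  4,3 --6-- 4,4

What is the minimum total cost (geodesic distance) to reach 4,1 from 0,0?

Shortest path: 0,0 → 1,0 → 2,0 → 3,0 → 4,0 → 4,1, total weight = 26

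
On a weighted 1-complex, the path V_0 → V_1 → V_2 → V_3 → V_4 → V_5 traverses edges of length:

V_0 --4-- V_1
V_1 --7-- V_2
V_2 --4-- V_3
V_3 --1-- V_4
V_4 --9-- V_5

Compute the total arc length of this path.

Arc length = 4 + 7 + 4 + 1 + 9 = 25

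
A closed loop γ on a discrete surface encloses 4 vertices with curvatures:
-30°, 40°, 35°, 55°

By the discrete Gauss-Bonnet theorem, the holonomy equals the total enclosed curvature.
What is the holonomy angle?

Holonomy = total enclosed curvature = (-30°) + 40° + 35° + 55° = 100°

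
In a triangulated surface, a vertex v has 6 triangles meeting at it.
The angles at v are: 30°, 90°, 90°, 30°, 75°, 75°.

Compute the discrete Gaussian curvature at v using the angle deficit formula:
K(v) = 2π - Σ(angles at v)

Sum of angles = 390°. K = 360° - 390° = -30°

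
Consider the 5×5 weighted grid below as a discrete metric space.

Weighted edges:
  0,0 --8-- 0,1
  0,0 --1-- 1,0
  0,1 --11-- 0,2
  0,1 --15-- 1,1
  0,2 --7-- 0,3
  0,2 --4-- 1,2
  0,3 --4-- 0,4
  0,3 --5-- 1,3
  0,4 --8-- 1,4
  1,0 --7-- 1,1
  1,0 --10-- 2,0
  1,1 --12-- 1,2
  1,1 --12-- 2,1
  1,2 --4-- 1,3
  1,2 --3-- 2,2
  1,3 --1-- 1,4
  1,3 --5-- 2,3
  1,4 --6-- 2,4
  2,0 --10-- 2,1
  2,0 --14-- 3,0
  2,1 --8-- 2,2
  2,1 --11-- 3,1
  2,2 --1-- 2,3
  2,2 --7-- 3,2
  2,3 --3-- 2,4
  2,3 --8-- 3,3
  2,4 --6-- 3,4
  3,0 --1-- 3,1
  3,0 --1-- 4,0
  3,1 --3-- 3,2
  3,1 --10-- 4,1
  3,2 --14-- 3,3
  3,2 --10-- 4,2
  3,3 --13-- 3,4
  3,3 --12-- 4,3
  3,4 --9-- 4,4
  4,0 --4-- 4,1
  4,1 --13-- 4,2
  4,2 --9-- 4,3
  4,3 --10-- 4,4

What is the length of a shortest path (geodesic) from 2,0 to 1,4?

Shortest path: 2,0 → 2,1 → 2,2 → 2,3 → 1,3 → 1,4, total weight = 25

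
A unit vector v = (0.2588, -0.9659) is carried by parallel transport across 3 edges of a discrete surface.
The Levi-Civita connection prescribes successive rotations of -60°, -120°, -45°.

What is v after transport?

Total rotation: (-60°) + (-120°) + (-45°) = -225° ≡ 135° (mod 360°). Final vector: (0.5000, 0.8660)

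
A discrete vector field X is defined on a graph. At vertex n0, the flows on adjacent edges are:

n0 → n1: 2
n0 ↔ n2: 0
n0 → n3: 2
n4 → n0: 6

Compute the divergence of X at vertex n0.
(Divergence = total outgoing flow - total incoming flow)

Divergence = sum of outgoing flows = 2 + 0 + 2 + (-6) = -2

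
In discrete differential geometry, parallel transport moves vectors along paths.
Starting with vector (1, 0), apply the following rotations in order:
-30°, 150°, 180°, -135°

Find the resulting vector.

Total rotation: (-30°) + 150° + 180° + (-135°) = 165°. Final vector: (-0.9659, 0.2588)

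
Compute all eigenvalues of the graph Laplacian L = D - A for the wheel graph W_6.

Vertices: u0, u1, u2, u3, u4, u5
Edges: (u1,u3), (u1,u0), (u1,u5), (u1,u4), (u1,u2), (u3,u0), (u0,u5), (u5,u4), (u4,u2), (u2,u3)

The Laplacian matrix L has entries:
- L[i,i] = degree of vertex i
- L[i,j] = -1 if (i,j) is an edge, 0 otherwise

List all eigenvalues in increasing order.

The wheel W_6 is the join K_1 ∨ C_5 (a hub joined to every vertex of a cycle of length 5). For a join G ∨ H (G on p vertices, H on q vertices) the Laplacian spectrum is 0, p+q, the eigenvalues of L(G) other than one 0 each shifted by +q, and the eigenvalues of L(H) other than one 0 each shifted by +p. With G = K_1 (p = 1, nothing left after dropping its 0) and H = C_5 (q = 5, eigenvalues 2 − 2cos(2πk/5), k = 0, …, 4; drop k = 0), the spectrum of W_6 is 0, 6, and 1 + (2 − 2cos(2πk/5)) = 3 − 2cos(2πk/5) for k = 1, …, 4:
k=1: 3 − 2cos(2π/5) = 2.382; k=2: 3 − 2cos(4π/5) = 4.618; k=3: 3 − 2cos(6π/5) = 4.618; k=4: 3 − 2cos(8π/5) = 2.382.
Laplacian eigenvalues (increasing order): [0.0, 2.382, 2.382, 4.618, 4.618, 6.0]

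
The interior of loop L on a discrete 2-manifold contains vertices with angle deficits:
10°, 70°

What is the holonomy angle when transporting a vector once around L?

Holonomy = total enclosed curvature = 10° + 70° = 80°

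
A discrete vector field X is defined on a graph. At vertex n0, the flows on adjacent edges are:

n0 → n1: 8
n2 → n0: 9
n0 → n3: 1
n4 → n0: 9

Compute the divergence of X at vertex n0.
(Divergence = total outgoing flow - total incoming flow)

Divergence = sum of outgoing flows = 8 + (-9) + 1 + (-9) = -9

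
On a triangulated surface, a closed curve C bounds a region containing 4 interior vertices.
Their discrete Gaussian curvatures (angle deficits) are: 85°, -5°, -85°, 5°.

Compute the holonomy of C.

Holonomy = total enclosed curvature = 85° + (-5°) + (-85°) + 5° = 0°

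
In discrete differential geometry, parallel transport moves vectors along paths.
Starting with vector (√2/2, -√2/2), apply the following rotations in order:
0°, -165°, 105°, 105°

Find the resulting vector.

Total rotation: 0° + (-165°) + 105° + 105° = 45°. Final vector: (1, 0)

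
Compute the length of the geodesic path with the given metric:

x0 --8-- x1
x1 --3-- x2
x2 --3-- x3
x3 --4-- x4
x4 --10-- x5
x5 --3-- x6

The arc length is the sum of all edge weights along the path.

Arc length = 8 + 3 + 3 + 4 + 10 + 3 = 31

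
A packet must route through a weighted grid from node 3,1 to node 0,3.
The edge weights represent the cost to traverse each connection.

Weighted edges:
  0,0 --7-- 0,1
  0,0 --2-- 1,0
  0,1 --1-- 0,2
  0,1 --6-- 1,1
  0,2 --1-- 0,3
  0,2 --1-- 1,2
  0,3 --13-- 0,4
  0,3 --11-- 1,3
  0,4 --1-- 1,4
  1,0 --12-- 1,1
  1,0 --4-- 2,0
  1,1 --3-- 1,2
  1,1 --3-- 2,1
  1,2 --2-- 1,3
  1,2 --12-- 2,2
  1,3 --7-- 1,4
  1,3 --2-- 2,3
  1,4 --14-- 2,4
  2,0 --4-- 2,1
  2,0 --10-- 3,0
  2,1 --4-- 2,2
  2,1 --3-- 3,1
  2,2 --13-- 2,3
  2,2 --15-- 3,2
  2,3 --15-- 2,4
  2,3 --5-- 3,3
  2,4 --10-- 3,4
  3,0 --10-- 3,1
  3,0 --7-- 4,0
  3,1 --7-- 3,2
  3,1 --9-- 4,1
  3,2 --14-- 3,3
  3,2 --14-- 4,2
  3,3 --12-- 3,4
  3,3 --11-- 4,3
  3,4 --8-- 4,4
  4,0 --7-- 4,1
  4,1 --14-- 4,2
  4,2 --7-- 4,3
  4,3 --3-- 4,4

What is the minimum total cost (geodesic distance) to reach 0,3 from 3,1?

Shortest path: 3,1 → 2,1 → 1,1 → 1,2 → 0,2 → 0,3, total weight = 11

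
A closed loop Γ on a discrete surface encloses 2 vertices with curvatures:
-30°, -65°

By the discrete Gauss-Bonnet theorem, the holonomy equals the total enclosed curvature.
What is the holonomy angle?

Holonomy = total enclosed curvature = (-30°) + (-65°) = -95°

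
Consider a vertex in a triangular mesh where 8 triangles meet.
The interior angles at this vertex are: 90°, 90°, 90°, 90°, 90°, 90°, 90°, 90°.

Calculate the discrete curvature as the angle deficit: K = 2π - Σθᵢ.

Sum of angles = 720°. K = 360° - 720° = -360°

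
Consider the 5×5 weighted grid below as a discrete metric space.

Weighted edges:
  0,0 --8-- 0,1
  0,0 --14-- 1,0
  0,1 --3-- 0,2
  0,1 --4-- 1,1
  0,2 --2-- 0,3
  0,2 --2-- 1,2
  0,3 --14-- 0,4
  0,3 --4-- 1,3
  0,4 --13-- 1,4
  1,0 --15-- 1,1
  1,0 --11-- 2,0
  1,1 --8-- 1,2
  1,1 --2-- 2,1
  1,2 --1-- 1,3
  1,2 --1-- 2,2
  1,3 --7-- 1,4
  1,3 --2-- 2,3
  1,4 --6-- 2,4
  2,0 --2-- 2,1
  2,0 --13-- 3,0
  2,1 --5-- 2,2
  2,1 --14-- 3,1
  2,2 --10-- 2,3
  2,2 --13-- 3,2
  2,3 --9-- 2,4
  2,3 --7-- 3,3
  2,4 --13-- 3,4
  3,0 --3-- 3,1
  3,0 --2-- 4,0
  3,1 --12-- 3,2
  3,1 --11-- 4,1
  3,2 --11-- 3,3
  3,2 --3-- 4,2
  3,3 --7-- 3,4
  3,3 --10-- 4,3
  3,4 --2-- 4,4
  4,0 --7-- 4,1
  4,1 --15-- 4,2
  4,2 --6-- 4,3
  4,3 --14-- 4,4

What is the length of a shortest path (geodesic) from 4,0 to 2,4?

Shortest path: 4,0 → 3,0 → 2,0 → 2,1 → 2,2 → 1,2 → 1,3 → 2,3 → 2,4, total weight = 35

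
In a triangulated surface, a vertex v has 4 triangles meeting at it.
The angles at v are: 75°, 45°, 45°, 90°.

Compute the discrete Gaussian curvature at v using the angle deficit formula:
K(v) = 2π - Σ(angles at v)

Sum of angles = 255°. K = 360° - 255° = 105° = 7π/12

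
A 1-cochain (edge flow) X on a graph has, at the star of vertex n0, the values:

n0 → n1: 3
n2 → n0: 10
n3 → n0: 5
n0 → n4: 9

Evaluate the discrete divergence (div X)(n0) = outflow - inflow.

Divergence = sum of outgoing flows = 3 + (-10) + (-5) + 9 = -3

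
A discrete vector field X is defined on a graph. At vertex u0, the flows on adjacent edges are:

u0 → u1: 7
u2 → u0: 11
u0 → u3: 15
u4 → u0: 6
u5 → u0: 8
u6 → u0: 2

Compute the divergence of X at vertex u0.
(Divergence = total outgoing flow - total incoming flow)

Divergence = sum of outgoing flows = 7 + (-11) + 15 + (-6) + (-8) + (-2) = -5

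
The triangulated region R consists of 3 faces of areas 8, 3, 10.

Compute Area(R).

8 + 3 + 10 = 21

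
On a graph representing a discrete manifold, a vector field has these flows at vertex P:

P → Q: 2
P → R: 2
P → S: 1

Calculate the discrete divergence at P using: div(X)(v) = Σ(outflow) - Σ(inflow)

Divergence = sum of outgoing flows = 2 + 2 + 1 = 5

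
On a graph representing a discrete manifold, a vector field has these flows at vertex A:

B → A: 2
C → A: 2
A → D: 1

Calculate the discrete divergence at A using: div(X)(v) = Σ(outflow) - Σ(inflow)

Divergence = sum of outgoing flows = (-2) + (-2) + 1 = -3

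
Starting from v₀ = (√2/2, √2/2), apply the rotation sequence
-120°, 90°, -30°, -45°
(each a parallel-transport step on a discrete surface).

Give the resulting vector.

Total rotation: (-120°) + 90° + (-30°) + (-45°) = -105°. Final vector: (0.5000, -0.8660)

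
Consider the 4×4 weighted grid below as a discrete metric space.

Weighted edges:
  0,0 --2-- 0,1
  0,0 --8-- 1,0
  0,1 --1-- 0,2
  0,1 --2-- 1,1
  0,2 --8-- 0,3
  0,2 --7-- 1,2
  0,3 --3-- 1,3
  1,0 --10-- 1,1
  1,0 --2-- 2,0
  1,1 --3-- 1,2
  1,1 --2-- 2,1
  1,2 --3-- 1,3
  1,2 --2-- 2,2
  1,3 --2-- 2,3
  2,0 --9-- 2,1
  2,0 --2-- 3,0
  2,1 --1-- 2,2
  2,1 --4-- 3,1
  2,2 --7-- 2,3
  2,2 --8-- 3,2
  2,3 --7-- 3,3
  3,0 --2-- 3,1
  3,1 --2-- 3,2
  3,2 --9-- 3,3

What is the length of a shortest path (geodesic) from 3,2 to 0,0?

Shortest path: 3,2 → 3,1 → 2,1 → 1,1 → 0,1 → 0,0, total weight = 12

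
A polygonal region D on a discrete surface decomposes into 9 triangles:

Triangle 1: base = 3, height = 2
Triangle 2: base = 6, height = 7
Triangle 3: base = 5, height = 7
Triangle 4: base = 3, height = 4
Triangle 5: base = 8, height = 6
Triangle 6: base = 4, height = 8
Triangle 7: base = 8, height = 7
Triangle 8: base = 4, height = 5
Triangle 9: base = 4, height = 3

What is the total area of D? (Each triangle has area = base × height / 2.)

(1/2)×3×2 + (1/2)×6×7 + (1/2)×5×7 + (1/2)×3×4 + (1/2)×8×6 + (1/2)×4×8 + (1/2)×8×7 + (1/2)×4×5 + (1/2)×4×3 = 131.5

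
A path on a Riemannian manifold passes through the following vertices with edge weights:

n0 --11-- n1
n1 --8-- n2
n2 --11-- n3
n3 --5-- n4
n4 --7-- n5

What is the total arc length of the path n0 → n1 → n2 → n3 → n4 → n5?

Arc length = 11 + 8 + 11 + 5 + 7 = 42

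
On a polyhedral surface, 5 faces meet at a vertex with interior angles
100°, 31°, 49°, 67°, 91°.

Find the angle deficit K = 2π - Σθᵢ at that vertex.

Sum of angles = 338°. K = 360° - 338° = 22° = 11π/90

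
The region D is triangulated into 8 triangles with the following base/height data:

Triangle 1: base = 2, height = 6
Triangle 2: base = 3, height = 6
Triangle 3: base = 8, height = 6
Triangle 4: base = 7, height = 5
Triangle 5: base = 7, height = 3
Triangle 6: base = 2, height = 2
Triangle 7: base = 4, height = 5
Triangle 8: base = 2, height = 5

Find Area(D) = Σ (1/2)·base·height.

(1/2)×2×6 + (1/2)×3×6 + (1/2)×8×6 + (1/2)×7×5 + (1/2)×7×3 + (1/2)×2×2 + (1/2)×4×5 + (1/2)×2×5 = 84.0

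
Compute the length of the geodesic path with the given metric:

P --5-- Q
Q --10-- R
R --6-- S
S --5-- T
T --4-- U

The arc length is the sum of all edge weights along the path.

Arc length = 5 + 10 + 6 + 5 + 4 = 30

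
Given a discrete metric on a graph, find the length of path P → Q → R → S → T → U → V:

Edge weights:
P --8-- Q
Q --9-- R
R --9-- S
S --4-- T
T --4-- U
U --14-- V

Arc length = 8 + 9 + 9 + 4 + 4 + 14 = 48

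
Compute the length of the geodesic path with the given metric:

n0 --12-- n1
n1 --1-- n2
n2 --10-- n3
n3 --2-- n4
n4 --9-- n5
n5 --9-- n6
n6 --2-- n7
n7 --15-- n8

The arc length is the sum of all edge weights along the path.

Arc length = 12 + 1 + 10 + 2 + 9 + 9 + 2 + 15 = 60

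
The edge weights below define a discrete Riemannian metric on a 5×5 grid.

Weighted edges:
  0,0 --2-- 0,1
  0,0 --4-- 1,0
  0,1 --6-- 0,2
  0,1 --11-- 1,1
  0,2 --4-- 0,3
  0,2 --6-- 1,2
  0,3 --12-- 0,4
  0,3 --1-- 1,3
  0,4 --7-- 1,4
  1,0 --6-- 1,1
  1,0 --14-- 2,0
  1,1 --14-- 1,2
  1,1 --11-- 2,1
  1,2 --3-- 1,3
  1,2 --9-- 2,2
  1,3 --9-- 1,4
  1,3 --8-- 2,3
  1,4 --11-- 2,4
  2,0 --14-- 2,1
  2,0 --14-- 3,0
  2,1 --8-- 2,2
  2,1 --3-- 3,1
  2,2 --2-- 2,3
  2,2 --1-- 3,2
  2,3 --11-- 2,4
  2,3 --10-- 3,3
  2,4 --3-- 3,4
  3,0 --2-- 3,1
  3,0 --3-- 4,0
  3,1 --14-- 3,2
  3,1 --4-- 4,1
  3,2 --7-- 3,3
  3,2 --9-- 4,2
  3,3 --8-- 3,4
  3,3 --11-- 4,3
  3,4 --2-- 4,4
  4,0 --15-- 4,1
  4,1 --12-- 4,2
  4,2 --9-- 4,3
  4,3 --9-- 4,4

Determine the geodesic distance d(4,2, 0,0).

Shortest path: 4,2 → 3,2 → 2,2 → 1,2 → 0,2 → 0,1 → 0,0, total weight = 33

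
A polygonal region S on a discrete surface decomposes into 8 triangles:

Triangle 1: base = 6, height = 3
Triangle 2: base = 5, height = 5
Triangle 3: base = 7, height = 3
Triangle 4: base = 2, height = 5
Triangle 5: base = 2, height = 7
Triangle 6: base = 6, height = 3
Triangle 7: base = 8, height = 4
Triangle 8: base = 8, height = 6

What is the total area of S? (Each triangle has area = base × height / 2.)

(1/2)×6×3 + (1/2)×5×5 + (1/2)×7×3 + (1/2)×2×5 + (1/2)×2×7 + (1/2)×6×3 + (1/2)×8×4 + (1/2)×8×6 = 93.0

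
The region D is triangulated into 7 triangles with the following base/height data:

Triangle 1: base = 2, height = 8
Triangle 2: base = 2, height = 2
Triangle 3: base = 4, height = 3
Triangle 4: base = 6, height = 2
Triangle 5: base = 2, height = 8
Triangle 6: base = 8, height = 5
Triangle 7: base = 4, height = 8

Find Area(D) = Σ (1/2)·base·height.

(1/2)×2×8 + (1/2)×2×2 + (1/2)×4×3 + (1/2)×6×2 + (1/2)×2×8 + (1/2)×8×5 + (1/2)×4×8 = 66.0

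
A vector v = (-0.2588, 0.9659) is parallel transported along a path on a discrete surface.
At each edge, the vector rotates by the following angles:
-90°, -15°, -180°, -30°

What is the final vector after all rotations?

Total rotation: (-90°) + (-15°) + (-180°) + (-30°) = -315° ≡ 45° (mod 360°). Final vector: (-0.8660, 0.5000)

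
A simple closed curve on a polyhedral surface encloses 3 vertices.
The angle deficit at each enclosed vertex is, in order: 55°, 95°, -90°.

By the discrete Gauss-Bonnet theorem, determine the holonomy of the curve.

Holonomy = total enclosed curvature = 55° + 95° + (-90°) = 60°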